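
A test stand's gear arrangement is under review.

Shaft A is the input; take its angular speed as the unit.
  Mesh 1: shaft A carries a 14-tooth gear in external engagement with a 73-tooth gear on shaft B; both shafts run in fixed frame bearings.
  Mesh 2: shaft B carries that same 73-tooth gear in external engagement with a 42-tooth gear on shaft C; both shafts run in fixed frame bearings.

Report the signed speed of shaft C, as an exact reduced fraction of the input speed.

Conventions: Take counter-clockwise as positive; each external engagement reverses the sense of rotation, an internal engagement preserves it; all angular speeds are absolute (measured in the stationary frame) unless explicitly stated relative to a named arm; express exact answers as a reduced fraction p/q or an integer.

1/3

2-mesh fixed-axis compound train (all bearings frame-fixed)
mesh 1 [14T→73T]: |ω|/ω_in = 1×14/73 = 14/73, sense flips to −
mesh 2 [73T→42T]: |ω|/ω_in = (14/73)×73/42 = 1/3, sense flips to +
signed output speed (× input speed) = 1/3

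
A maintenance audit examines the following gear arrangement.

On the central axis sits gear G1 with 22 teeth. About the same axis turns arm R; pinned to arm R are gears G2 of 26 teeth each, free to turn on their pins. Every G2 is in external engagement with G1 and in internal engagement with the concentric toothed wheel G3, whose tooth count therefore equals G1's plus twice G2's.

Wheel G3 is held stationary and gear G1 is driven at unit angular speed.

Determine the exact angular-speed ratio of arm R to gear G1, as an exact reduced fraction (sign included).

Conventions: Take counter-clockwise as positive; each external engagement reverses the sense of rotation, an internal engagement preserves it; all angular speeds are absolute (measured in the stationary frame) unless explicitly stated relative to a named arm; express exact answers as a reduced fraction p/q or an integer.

planetary set (22T centre, 26T on arm, 74T internal) — Willis relation
ring teeth: 22 + 2·26 = 74
22(ω_sun−ω_arm) = −74(ω_ring−ω_arm),  ω_ring = 0, ω_sun = 1
22(1−ω_arm) = −74(0−ω_arm)  ⇒  96·ω_arm = 22  ⇒  ω_arm = 11/48
ω_out/ω_in = 11/48

11/48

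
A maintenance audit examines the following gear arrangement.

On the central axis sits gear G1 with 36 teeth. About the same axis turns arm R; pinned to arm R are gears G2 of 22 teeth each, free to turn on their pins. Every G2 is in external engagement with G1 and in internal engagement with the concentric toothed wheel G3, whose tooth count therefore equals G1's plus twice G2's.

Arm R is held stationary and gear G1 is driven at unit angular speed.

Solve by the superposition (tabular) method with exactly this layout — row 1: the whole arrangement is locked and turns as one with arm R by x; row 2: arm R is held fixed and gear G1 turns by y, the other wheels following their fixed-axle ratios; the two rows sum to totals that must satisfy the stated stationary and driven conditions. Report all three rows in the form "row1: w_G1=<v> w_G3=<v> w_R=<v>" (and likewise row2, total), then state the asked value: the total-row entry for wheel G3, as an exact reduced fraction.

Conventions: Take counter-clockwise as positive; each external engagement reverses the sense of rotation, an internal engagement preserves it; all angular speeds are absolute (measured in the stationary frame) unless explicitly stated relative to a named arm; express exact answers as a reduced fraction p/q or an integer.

class = planetary set [G3 = 36+2·22 = 80; Willis about the carrier]
row 1: whole set turns with the arm by x
row 2 — arm fixed, fixed-axis ratios: sun y, ring −(36/80)·y, arm 0
boundary: total ω_arm = x = 0 and total ω_sun = x + y = 1  ⇒  y = 1, x = 0
row 2 ring = −(36/80)·1 = -9/20
totals (row 1 + row 2): sun 0 + 1 = 1, ring 0 + (-9/20) = -9/20, arm 0 + 0 = 0
asked cell (total, ring) = -9/20

row1: w_G1=0 w_G3=0 w_R=0
row2: w_G1=1 w_G3=-9/20 w_R=0
total: w_G1=1 w_G3=-9/20 w_R=0
asked value: -9/20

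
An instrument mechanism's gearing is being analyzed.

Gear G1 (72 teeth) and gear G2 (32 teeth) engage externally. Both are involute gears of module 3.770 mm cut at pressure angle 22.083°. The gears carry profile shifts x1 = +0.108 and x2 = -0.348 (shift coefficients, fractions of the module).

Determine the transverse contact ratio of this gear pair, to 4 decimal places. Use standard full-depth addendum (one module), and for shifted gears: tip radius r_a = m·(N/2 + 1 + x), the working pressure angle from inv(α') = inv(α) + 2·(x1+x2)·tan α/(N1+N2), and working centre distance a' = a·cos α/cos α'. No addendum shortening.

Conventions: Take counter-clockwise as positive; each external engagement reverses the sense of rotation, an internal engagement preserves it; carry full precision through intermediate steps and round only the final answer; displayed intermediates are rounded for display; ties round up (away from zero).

topology: single-mesh involute geometry — m = 3.770, 72T/32T pair
base radii: r_b1 = 125.763610, r_b2 = 55.894938
tip radii: r_a1 = 139.897160, r_a2 = 62.778040
inv(α') = inv(22.083°) + 2·(+0.108-0.348)·tan α/(72+32) = 0.01841873  ⇒  α' = 21.40875°
a' = a·cos α / cos α' = 196.0400·cos 22.083°/cos 21.40875° = 195.121951
action lengths: √(r_a1²−r_b1²) = 61.275849, √(r_a2²−r_b2²) = 28.580382
base pitch p_b = π·m·cos α = 10.974945
CR = (61.275849 + 28.580382 − 195.121951·sin 21.40875°)/10.974945 = 1.697777
contact ratio ≈ 1.6978

1.6978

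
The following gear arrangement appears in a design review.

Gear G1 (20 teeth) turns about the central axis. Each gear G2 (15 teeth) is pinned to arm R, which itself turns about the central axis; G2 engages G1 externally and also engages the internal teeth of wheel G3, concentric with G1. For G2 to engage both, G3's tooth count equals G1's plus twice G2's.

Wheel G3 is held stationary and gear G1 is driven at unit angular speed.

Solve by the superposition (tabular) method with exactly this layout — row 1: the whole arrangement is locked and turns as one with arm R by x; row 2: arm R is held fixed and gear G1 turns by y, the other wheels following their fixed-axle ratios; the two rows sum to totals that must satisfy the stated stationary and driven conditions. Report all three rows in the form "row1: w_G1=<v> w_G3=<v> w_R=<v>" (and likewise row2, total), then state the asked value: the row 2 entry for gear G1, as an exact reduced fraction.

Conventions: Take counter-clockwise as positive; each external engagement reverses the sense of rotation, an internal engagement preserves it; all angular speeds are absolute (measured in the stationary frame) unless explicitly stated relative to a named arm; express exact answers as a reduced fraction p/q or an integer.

row1: w_G1=2/7 w_G3=2/7 w_R=2/7
row2: w_G1=5/7 w_G3=-2/7 w_R=0
total: w_G1=1 w_G3=0 w_R=2/7
asked value: 5/7

recognized (axles ride arm R): planetary set, 20/15/50 teeth
row 1 (train locked, turned with arm): all members turn x
superposition row 2 [arm held]: sun y, ring −(20/50)·y, arm 0
boundary: total ω_ring = x − (20/50)·y = 0 and total ω_sun = x + y = 1  ⇒  y = 5/7, x = 2/7
row 2 ring = −(20/50)·5/7 = -2/7
totals (row 1 + row 2): sun 2/7 + 5/7 = 1, ring 2/7 + (-2/7) = 0, arm 2/7 + 0 = 2/7
asked cell (row2, sun) = 5/7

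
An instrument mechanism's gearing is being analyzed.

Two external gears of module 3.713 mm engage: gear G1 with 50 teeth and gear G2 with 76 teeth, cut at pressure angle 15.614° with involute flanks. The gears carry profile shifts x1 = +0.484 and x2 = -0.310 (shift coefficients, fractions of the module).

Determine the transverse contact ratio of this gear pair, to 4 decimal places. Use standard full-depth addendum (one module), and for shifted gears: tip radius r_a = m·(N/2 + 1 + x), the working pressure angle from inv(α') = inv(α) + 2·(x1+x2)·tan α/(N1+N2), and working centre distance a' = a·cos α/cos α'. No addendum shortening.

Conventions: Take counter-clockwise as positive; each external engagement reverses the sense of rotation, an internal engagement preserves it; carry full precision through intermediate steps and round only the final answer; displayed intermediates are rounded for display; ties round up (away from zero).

single-mesh involute tooth geometry (50T engaging 76T at module 3.713)
base radii: r_b1 = 89.399463, r_b2 = 135.887184
tip radii: r_a1 = 98.335092, r_a2 = 143.655970
inv(α') = inv(15.614°) + 2·(+0.484-0.310)·tan α/(50+76) = 0.00772458  ⇒  α' = 16.15989°
a' = a·cos α / cos α' = 233.9190·cos 15.614°/cos 16.15989° = 234.554174
action lengths: √(r_a1²−r_b1²) = 40.957616, √(r_a2²−r_b2²) = 46.601620
base pitch p_b = π·m·cos α = 11.234268
CR = (40.957616 + 46.601620 − 234.554174·sin 16.15989°)/11.234268 = 1.983075
contact ratio ≈ 1.9831

1.9831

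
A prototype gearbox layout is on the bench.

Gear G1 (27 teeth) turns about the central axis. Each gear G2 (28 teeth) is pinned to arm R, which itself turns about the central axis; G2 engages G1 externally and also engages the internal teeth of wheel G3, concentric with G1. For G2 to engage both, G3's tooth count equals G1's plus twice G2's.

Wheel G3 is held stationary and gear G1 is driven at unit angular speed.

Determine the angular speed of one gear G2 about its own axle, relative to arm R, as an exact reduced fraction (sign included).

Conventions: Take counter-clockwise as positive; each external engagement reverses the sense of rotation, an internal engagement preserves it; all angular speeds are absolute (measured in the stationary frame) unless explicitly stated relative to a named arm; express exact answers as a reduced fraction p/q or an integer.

-2241/3080

class = planetary set [G3 = 27+2·28 = 83; Willis about the carrier]
ring teeth: 27 + 2·28 = 83
27(ω_sun−ω_arm) = −83(ω_ring−ω_arm),  ω_ring = 0, ω_sun = 1
27(1−ω_arm) = −83(0−ω_arm)  ⇒  110·ω_arm = 27  ⇒  ω_arm = 27/110
sun–planet mesh: 27·(1−27/110) = −28·(ω_p−ω_arm)  ⇒  ω_p−ω_arm = -2241/3080
exact speed ratio = -2241/3080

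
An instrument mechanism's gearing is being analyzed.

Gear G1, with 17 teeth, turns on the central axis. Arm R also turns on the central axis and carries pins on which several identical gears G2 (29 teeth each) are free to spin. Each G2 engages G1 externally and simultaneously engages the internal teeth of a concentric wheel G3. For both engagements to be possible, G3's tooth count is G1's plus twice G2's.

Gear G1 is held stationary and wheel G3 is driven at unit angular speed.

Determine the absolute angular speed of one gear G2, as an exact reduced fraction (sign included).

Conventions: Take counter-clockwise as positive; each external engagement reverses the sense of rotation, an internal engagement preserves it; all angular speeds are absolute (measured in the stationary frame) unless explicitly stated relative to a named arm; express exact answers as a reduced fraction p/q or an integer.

class = planetary set [G3 = 17+2·29 = 75; Willis about the carrier]
ring teeth: 17 + 2·29 = 75
17(ω_sun−ω_arm) = −75(ω_ring−ω_arm),  ω_sun = 0, ω_ring = 1
17(0−ω_arm) = −75(1−ω_arm)  ⇒  92·ω_arm = 75  ⇒  ω_arm = 75/92
sun–planet mesh: 17·(0−75/92) = −29·(ω_p−ω_arm)  ⇒  ω_p−ω_arm = 1275/2668
ω_p = 75/92 + 1275/2668 = 75/58
exact speed ratio = 75/58

75/58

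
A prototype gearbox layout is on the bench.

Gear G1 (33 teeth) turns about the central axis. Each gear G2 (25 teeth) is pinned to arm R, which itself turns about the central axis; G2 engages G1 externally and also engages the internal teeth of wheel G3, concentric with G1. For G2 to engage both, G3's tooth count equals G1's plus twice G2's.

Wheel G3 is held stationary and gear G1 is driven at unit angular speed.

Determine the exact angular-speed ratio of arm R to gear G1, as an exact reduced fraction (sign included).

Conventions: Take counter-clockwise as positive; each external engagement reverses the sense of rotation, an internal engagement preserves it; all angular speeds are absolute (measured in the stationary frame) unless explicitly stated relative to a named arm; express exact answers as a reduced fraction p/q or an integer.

33/116

planetary set (33T centre, 25T on arm, 83T internal) — Willis relation
ring teeth: 33 + 2·25 = 83
33(ω_sun−ω_arm) = −83(ω_ring−ω_arm),  ω_ring = 0, ω_sun = 1
33(1−ω_arm) = −83(0−ω_arm)  ⇒  116·ω_arm = 33  ⇒  ω_arm = 33/116
ω_out/ω_in = 33/116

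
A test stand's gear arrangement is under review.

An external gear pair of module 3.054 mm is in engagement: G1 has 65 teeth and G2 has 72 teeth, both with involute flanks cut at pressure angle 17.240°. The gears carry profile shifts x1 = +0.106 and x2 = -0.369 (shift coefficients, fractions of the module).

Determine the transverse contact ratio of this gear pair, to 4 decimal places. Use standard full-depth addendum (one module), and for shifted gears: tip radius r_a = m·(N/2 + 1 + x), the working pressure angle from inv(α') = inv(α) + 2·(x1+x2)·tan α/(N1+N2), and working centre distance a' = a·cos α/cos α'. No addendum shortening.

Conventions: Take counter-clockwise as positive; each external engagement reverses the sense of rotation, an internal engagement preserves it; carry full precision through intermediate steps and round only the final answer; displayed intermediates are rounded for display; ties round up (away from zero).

2.0463

class = single-mesh tooth geometry [involute pair 65T × 72T, m = 3.054]
base radii: r_b1 = 94.795640, r_b2 = 105.004401
tip radii: r_a1 = 102.632724, r_a2 = 111.871074
inv(α') = inv(17.240°) + 2·(+0.106-0.369)·tan α/(65+72) = 0.00823070  ⇒  α' = 16.49774°
a' = a·cos α / cos α' = 209.1990·cos 17.240°/cos 16.49774° = 208.378799
action lengths: √(r_a1²−r_b1²) = 39.335259, √(r_a2²−r_b2²) = 38.590321
base pitch p_b = π·m·cos α = 9.163363
CR = (39.335259 + 38.590321 − 208.378799·sin 16.49774°)/9.163363 = 2.046268
contact ratio ≈ 2.0463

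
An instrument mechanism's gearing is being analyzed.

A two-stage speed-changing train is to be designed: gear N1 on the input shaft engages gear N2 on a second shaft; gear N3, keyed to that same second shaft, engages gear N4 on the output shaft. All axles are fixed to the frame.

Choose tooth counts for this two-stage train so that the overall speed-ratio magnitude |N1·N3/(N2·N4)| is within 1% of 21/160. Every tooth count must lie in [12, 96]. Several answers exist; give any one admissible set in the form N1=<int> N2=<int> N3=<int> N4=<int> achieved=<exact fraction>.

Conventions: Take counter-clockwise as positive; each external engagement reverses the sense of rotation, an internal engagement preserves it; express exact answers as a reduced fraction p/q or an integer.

2-stage fixed-axis compound train for ratio 21/160
target = 21/160 in lowest terms: an exact hit needs N1·N3 = k·21 and N2·N4 = k·160 for one integer k, every count in [12, 96]; additionally prefer no 1:1 stage (N1 ≠ N2, N3 ≠ N4)
k = 1…7: no 1:1-free in-range split of k·21 and k·160 into factor pairs; take k = 8
k = 8: N1·N3 = 168 = 12·14, N2·N4 = 1280 = 16·80
achieved = 12·14/(16·80) = 21/160; |achieved − target| = 0 ≤ 21/16000 ✓

N1=12 N2=16 N3=14 N4=80 achieved=21/160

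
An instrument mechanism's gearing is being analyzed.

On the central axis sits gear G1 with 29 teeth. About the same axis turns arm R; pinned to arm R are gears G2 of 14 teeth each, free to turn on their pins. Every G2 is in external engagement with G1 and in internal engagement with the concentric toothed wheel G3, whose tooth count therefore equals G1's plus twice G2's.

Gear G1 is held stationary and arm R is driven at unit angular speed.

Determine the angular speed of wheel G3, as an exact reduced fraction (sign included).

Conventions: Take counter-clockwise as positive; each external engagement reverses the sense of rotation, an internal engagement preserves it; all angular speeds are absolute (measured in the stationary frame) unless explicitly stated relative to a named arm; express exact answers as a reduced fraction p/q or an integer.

86/57

class = planetary set [G3 = 29+2·14 = 57; Willis about the carrier]
ring teeth: 29 + 2·14 = 57
29(ω_sun−ω_arm) = −57(ω_ring−ω_arm),  ω_sun = 0, ω_arm = 1
ω_ring = 1 − (29/57)(0−1) = 86/57
exact speed ratio = 86/57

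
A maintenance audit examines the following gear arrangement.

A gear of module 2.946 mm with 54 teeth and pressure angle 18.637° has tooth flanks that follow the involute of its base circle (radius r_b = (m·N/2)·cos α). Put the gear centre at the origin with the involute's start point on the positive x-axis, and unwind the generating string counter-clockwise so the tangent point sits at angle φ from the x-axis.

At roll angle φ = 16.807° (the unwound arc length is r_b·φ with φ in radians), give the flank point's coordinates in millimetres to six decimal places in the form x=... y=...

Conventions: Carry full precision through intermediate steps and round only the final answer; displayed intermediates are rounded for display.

topology: single-mesh involute geometry — m = 2.946, N = 54
pitch radius r_p = m·N/2 = 2.946·54/2 = 79.542000
base radius r_b = r_p·cos α = 79.542000·cos 18.637° = 75.370995
roll angle φ = 16.807° = 0.29333749 rad
x = r_b·(cos φ + φ·sin φ) = 78.544291
y = r_b·(sin φ − φ·cos φ) = 0.628701

x=78.544291 y=0.628701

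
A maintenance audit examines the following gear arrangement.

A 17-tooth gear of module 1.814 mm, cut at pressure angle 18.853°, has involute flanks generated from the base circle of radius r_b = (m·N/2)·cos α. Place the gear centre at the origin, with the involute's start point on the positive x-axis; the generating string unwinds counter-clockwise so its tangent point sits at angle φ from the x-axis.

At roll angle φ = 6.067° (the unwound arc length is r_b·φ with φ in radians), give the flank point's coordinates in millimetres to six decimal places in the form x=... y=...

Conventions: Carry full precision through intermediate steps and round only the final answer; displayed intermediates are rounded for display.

single-mesh involute tooth geometry (17T wheel at module 1.814)
pitch radius r_p = m·N/2 = 1.814·17/2 = 15.419000
base radius r_b = r_p·cos α = 15.419000·cos 18.853° = 14.591782
roll angle φ = 6.067° = 0.10588913 rad
x = r_b·(cos φ + φ·sin φ) = 14.673358
y = r_b·(sin φ − φ·cos φ) = 0.005768

x=14.673358 y=0.005768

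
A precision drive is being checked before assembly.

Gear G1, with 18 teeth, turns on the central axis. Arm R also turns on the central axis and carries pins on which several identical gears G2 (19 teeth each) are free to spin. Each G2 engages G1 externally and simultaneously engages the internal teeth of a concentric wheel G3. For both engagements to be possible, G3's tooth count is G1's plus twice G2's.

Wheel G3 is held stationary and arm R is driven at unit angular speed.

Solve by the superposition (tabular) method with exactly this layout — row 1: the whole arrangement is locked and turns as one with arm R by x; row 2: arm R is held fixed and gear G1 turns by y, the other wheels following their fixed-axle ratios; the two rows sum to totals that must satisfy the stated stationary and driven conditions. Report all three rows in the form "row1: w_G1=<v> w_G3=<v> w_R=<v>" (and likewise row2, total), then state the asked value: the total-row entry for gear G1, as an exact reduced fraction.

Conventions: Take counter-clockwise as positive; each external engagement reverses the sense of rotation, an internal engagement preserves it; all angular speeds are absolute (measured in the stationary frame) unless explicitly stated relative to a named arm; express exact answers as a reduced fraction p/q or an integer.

row1: w_G1=1 w_G3=1 w_R=1
row2: w_G1=28/9 w_G3=-1 w_R=0
total: w_G1=37/9 w_G3=0 w_R=1
asked value: 37/9

planetary set (18T centre, 19T on arm, 56T internal) — Willis relation
row 1: whole set turns with the arm by x
superposition row 2 [arm held]: sun y, ring −(18/56)·y, arm 0
boundary: total ω_ring = x − (18/56)·y = 0 and total ω_arm = x = 1  ⇒  y = 28/9, x = 1
row 2 ring = −(18/56)·28/9 = -1
totals (row 1 + row 2): sun 1 + 28/9 = 37/9, ring 1 + (-1) = 0, arm 1 + 0 = 1
asked cell (total, sun) = 37/9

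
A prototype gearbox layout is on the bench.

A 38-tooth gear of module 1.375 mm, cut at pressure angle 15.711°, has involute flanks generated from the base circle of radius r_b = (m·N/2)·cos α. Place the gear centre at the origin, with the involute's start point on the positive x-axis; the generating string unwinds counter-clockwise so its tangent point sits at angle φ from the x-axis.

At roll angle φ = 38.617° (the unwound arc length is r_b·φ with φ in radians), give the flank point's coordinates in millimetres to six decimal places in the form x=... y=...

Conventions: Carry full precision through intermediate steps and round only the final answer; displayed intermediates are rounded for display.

recognized (one wheel, involute flank): single-mesh tooth geometry, m = 1.375, N = 38
pitch radius r_p = m·N/2 = 1.375·38/2 = 26.125000
base radius r_b = r_p·cos α = 26.125000·cos 15.711° = 25.148964
roll angle φ = 38.617° = 0.67399380 rad
x = r_b·(cos φ + φ·sin φ) = 30.228617
y = r_b·(sin φ − φ·cos φ) = 2.451931

x=30.228617 y=2.451931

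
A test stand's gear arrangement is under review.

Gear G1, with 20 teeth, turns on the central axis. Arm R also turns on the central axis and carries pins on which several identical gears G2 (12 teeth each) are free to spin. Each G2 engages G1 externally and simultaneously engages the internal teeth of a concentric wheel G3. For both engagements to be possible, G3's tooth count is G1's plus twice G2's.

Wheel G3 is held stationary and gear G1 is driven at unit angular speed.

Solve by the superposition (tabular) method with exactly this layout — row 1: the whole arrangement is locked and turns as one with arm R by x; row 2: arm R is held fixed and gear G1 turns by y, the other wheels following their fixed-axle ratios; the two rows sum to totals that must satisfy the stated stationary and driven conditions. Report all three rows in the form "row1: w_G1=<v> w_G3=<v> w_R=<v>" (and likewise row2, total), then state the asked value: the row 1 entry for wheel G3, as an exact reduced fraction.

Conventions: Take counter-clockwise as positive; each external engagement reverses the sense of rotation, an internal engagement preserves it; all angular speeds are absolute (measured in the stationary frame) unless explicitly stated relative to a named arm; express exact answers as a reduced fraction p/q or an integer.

row1: w_G1=5/16 w_G3=5/16 w_R=5/16
row2: w_G1=11/16 w_G3=-5/16 w_R=0
total: w_G1=1 w_G3=0 w_R=5/16
asked value: 5/16

class = planetary set [G3 = 20+2·12 = 44; Willis about the carrier]
superposition row 1 [locked train]: every member turns x
row 2 — arm fixed, fixed-axis ratios: sun y, ring −(20/44)·y, arm 0
boundary: total ω_ring = x − (20/44)·y = 0 and total ω_sun = x + y = 1  ⇒  y = 11/16, x = 5/16
row 2 ring = −(20/44)·11/16 = -5/16
totals (row 1 + row 2): sun 5/16 + 11/16 = 1, ring 5/16 + (-5/16) = 0, arm 5/16 + 0 = 5/16
asked cell (row1, ring) = 5/16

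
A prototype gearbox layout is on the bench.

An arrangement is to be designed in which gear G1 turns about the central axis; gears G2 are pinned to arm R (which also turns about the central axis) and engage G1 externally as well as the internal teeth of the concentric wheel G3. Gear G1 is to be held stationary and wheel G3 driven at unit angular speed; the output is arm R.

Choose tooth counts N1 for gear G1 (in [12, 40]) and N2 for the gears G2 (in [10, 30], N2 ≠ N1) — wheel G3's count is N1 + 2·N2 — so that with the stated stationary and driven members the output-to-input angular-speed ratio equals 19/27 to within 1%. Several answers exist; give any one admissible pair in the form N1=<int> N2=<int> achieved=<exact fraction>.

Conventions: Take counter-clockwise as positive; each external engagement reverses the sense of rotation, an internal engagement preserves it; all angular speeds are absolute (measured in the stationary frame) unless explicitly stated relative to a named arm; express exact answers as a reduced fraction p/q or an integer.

N1=16 N2=11 achieved=19/27

design class (target 19/27): planetary set
Willis with ω_sun = 0: ω_arm/ω_ring = N3/(N1+N3); set equal to 19/27  ⇒  N3/N1 = (19/27)/(1 − 19/27) = 19/8
N3 = N1 + 2·N2  ⇒  N2/N1 = (N3/N1 − 1)/2 = (19/8 − 1)/2 = 11/16
smallest multiple with N1 ≥ 12 and N2 ≥ 10: k = 1  ⇒  N1 = 1·16 = 16, N2 = 1·11 = 11 (N1 ≤ 40, N2 ≤ 30, N2 ≠ N1 ✓), N3 = 16 + 2·11 = 38
check: N3/(N1+N3) with N1 = 16, N3 = 38 gives 19/27; |achieved − target| = 0 ≤ 19/2700 ✓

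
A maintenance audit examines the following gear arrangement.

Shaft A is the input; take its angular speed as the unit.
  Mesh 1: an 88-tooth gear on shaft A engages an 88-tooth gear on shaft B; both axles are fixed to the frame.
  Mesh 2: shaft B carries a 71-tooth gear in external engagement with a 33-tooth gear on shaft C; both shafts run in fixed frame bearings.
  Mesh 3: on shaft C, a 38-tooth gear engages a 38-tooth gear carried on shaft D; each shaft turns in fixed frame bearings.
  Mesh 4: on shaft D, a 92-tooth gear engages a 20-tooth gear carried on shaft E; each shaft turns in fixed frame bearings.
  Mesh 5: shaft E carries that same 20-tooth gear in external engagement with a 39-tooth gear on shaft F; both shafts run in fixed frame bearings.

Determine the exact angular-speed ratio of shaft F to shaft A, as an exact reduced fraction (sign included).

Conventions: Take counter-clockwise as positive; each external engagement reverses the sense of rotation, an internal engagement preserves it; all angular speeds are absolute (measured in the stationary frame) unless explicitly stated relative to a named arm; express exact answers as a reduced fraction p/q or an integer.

class = fixed-axis compound train [5 meshes; 5 ratios multiply, 5 sense flips]
mesh 1 [88T→88T]: running ratio 1, sense −
mesh 2 [71T→33T]: running ratio 71/33, sense +
mesh 3 [38T→38T]: running ratio 71/33, sense −
mesh 4 [92T→20T]: running ratio 1633/165, sense +
mesh 5 [20T→39T]: running ratio 6532/1287, sense −
ω_out/ω_in = -6532/1287

-6532/1287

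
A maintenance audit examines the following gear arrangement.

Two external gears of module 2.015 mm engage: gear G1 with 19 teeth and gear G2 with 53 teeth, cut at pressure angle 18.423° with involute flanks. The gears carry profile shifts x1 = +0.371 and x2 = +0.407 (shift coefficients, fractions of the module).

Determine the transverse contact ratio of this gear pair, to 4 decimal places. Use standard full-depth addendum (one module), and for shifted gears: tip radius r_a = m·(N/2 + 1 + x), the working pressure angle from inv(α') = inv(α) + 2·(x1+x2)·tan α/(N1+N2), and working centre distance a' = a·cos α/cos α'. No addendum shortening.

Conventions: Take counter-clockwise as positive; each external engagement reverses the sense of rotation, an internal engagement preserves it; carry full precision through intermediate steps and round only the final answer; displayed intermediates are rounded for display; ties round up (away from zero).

1.5808

recognized (one external pair, fixed centres): single-mesh tooth geometry, m = 2.015, N1 = 19, N2 = 53
base radii: r_b1 = 18.161432, r_b2 = 50.660837
tip radii: r_a1 = 21.905065, r_a2 = 56.232605
inv(α') = inv(18.423°) + 2·(+0.371+0.407)·tan α/(19+53) = 0.01875832  ⇒  α' = 21.53451°
a' = a·cos α / cos α' = 72.5400·cos 18.423°/cos 21.53451° = 73.986797
action lengths: √(r_a1²−r_b1²) = 12.247214, √(r_a2²−r_b2²) = 24.404620
base pitch p_b = π·m·cos α = 6.005876
CR = (12.247214 + 24.404620 − 73.986797·sin 21.53451°)/6.005876 = 1.580805
contact ratio ≈ 1.5808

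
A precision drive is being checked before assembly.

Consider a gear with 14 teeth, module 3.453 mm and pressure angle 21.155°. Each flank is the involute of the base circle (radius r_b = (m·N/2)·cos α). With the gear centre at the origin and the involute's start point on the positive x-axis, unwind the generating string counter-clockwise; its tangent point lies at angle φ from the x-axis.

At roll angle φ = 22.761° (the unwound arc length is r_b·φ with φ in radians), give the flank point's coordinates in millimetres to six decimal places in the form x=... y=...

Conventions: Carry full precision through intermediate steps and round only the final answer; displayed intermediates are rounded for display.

recognized (one wheel, involute flank): single-mesh tooth geometry, m = 3.453, N = 14
pitch radius r_p = m·N/2 = 3.453·14/2 = 24.171000
base radius r_b = r_p·cos α = 24.171000·cos 21.155° = 22.542057
roll angle φ = 22.761° = 0.39725439 rad
x = r_b·(cos φ + φ·sin φ) = 24.251188
y = r_b·(sin φ − φ·cos φ) = 0.463670

x=24.251188 y=0.463670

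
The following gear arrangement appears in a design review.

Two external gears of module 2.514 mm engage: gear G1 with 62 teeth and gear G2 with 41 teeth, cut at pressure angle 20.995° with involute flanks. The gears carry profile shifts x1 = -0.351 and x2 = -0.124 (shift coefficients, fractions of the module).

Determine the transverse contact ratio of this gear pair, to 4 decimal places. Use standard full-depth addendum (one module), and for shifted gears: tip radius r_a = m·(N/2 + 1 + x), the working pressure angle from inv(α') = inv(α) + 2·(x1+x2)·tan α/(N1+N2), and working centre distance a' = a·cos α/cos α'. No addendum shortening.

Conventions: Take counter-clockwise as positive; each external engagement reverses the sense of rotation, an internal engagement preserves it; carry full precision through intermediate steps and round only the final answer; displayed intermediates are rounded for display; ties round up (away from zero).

1.8053

recognized (one external pair, fixed centres): single-mesh tooth geometry, m = 2.514, N1 = 62, N2 = 41
base radii: r_b1 = 72.760094, r_b2 = 48.115546
tip radii: r_a1 = 79.565586, r_a2 = 53.739264
inv(α') = inv(20.995°) + 2·(-0.351-0.124)·tan α/(62+41) = 0.01379247  ⇒  α' = 19.50598°
a' = a·cos α / cos α' = 129.4710·cos 20.995°/cos 19.50598° = 128.235508
action lengths: √(r_a1²−r_b1²) = 32.197068, √(r_a2²−r_b2²) = 23.933297
base pitch p_b = π·m·cos α = 7.373632
CR = (32.197068 + 23.933297 − 128.235508·sin 19.50598°)/7.373632 = 1.805332
contact ratio ≈ 1.8053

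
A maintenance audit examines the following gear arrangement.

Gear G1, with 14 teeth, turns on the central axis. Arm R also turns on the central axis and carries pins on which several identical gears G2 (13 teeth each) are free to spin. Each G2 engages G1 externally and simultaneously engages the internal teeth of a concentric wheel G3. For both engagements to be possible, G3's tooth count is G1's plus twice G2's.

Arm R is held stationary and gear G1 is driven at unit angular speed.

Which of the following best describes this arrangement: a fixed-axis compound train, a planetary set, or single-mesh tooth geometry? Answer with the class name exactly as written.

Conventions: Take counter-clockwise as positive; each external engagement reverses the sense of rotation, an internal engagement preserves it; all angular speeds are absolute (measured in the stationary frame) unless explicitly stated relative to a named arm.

planetary set

recognized (axles ride arm R): planetary set, 14/13/40 teeth
classification: planetary set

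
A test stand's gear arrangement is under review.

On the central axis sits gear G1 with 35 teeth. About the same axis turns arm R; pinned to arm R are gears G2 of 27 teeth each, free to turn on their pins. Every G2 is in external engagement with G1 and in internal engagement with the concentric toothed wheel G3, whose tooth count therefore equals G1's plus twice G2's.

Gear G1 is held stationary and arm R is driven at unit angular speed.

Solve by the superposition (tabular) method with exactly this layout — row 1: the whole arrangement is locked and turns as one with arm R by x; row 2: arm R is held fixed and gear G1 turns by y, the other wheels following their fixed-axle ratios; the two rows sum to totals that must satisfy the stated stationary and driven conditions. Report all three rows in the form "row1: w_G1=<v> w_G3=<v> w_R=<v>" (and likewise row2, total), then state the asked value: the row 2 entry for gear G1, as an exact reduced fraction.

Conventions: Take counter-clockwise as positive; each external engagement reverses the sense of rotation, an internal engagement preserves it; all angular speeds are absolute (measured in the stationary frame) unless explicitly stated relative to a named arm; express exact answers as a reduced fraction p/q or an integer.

row1: w_G1=1 w_G3=1 w_R=1
row2: w_G1=-1 w_G3=35/89 w_R=0
total: w_G1=0 w_G3=124/89 w_R=1
asked value: -1

recognized (axles ride arm R): planetary set, 35/27/89 teeth
row 1 (train locked, turned with arm): all members turn x
row 2: sun turns y, ring = −(35/89)·y, arm 0
boundary: total ω_sun = x + y = 0 and total ω_arm = x = 1  ⇒  y = -1, x = 1
row 2 ring = −(35/89)·(-1) = 35/89
totals (row 1 + row 2): sun 1 + (-1) = 0, ring 1 + 35/89 = 124/89, arm 1 + 0 = 1
asked cell (row2, sun) = -1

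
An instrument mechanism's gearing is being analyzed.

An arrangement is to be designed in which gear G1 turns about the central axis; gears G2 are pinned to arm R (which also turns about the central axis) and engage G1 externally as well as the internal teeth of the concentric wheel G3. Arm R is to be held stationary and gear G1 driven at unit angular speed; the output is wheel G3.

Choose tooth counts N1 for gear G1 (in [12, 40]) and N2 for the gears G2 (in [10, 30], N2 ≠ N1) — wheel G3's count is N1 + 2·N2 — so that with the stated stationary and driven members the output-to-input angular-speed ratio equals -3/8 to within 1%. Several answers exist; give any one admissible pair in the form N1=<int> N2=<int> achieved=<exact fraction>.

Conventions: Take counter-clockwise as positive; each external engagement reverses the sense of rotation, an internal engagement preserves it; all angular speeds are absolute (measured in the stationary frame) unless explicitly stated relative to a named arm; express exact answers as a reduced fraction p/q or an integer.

N1=12 N2=10 achieved=-3/8

planetary set to be sized for -3/8 (Willis relation)
Willis with ω_arm = 0: ω_ring/ω_sun = −N1/N3; set equal to -3/8  ⇒  N3/N1 = −1/(-3/8) = 8/3
N3 = N1 + 2·N2  ⇒  N2/N1 = (N3/N1 − 1)/2 = (8/3 − 1)/2 = 5/6
smallest multiple with N1 ≥ 12 and N2 ≥ 10: k = 2  ⇒  N1 = 2·6 = 12, N2 = 2·5 = 10 (N1 ≤ 40, N2 ≤ 30, N2 ≠ N1 ✓), N3 = 12 + 2·10 = 32
check: −N1/N3 with N1 = 12, N3 = 32 gives -3/8; |achieved − target| = 0 ≤ 3/800 ✓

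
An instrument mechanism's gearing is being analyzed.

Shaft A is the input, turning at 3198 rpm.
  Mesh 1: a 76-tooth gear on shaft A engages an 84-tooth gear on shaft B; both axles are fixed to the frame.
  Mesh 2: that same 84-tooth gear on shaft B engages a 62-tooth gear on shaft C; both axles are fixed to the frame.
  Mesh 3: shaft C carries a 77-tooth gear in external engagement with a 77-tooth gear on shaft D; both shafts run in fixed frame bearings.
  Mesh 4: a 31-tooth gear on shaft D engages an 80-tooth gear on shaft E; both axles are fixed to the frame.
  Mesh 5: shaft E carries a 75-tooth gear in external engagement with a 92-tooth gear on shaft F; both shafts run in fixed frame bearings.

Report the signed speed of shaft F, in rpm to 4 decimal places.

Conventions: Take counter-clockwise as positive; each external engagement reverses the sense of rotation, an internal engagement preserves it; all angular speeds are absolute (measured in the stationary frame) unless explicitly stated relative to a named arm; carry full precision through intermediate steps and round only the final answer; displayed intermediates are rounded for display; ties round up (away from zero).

class = fixed-axis compound train [5 meshes; 5 ratios multiply, 5 sense flips]
mesh 1 [76T→84T]: ω = 3198.0000×76/84 = 2893.4286 rpm, sense flips to −
mesh 2 [84T→62T]: ω = 2893.4286×84/62 = 3920.1290 rpm, sense flips to +
mesh 3 [77T→77T]: ω = 3920.1290×77/77 = 3920.1290 rpm, sense flips to −
mesh 4 [31T→80T]: ω = 3920.1290×31/80 = 1519.0500 rpm, sense flips to +
mesh 5 [75T→92T]: ω = 1519.0500×75/92 = 1238.3560 rpm, sense flips to −
signed output speed = -1238.3560 rpm

-1238.3560 rpm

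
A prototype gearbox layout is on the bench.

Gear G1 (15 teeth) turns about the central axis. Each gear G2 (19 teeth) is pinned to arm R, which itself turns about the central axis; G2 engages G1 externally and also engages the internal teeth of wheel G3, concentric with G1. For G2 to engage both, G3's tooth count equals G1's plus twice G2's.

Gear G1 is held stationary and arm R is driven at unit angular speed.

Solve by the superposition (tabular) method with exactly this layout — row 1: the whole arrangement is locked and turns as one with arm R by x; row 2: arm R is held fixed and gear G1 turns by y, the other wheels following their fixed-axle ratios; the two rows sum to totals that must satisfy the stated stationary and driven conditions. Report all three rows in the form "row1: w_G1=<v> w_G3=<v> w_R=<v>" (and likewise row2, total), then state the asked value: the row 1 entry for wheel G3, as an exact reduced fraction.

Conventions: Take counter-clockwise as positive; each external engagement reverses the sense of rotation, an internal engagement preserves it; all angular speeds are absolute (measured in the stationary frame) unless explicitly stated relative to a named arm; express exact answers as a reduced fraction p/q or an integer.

row1: w_G1=1 w_G3=1 w_R=1
row2: w_G1=-1 w_G3=15/53 w_R=0
total: w_G1=0 w_G3=68/53 w_R=1
asked value: 1

recognized (axles ride arm R): planetary set, 15/19/53 teeth
superposition row 1 [locked train]: every member turns x
row 2 — arm fixed, fixed-axis ratios: sun y, ring −(15/53)·y, arm 0
boundary: total ω_sun = x + y = 0 and total ω_arm = x = 1  ⇒  y = -1, x = 1
row 2 ring = −(15/53)·(-1) = 15/53
totals (row 1 + row 2): sun 1 + (-1) = 0, ring 1 + 15/53 = 68/53, arm 1 + 0 = 1
asked cell (row1, ring) = 1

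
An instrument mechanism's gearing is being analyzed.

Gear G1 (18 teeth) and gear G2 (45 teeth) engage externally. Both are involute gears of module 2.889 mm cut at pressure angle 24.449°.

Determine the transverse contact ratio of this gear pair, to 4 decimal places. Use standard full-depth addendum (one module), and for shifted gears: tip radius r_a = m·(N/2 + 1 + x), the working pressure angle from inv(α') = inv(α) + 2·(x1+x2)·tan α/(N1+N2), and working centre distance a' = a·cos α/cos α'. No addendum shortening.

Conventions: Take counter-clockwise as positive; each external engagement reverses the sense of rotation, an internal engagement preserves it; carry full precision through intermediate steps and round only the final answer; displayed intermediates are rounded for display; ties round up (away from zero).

single-mesh involute tooth geometry (18T engaging 45T at module 2.889)
base radii: r_b1 = 23.669491, r_b2 = 59.173728
tip radii: r_a1 = 28.890000, r_a2 = 67.891500
no profile shift: α' = α, a' = a
action lengths: √(r_a1²−r_b1²) = 16.564640, √(r_a2²−r_b2²) = 33.282513
base pitch p_b = π·m·cos α = 8.262211
CR = (16.564640 + 33.282513 − 91.003500·sin 24.44900°)/8.262211 = 1.474465
contact ratio ≈ 1.4745

1.4745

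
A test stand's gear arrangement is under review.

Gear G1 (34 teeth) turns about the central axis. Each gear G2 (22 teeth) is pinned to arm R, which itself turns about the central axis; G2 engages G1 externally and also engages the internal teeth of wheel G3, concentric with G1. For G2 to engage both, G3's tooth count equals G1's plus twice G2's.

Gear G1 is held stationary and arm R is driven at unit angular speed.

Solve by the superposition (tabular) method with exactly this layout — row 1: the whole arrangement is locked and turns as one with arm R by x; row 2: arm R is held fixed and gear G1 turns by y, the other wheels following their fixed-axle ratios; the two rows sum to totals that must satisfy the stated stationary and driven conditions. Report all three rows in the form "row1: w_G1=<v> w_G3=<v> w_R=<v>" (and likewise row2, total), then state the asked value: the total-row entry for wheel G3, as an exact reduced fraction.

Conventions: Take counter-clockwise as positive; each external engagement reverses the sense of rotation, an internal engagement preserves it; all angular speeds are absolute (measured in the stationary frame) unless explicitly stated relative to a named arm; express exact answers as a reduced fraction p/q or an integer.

row1: w_G1=1 w_G3=1 w_R=1
row2: w_G1=-1 w_G3=17/39 w_R=0
total: w_G1=0 w_G3=56/39 w_R=1
asked value: 56/39

class = planetary set [G3 = 34+2·22 = 78; Willis about the carrier]
superposition row 1 [locked train]: every member turns x
row 2: sun turns y, ring = −(34/78)·y, arm 0
boundary: total ω_sun = x + y = 0 and total ω_arm = x = 1  ⇒  y = -1, x = 1
row 2 ring = −(34/78)·(-1) = 17/39
totals (row 1 + row 2): sun 1 + (-1) = 0, ring 1 + 17/39 = 56/39, arm 1 + 0 = 1
asked cell (total, ring) = 56/39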